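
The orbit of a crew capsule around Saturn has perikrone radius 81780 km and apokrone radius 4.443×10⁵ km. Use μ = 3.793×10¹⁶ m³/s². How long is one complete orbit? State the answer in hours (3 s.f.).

T ≈ 38.2 hours

Semi-major axis a = (r_p + r_a)/2 = (81780 + 4.4430×10⁵)/2 = 2.6304×10⁵ km = 2.630×10⁸ m.
By Kepler's third law T = 2π√(a³/μ) = 2π × 2.190×10⁴ = 1.376×10⁵ s.
= 38.23 hours.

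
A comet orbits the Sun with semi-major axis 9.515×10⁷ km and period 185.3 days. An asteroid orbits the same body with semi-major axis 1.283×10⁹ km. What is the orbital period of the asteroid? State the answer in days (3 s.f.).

T₂ ≈ 9170 days

Kepler's third law: T² ∝ a³, so T₂ = T₁ (a₂/a₁)^(3/2).
a₂/a₁ = 13.48, (a₂/a₁)^(3/2) = 49.51.
T₂ = 185.3 × 49.51 = 9175 days.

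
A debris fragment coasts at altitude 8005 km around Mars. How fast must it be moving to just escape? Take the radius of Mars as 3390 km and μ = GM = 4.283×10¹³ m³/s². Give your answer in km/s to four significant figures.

r = 3390 + 8005 = 11395 km = 1.1395×10⁷ m.
Escape speed v_esc = √(2μ/r) = √(2 × 4.283×10¹³ / 1.140×10⁷) = √(7.517×10⁶) = 2742 m/s.
= 2.742 km/s.

v_esc ≈ 2.742 km/s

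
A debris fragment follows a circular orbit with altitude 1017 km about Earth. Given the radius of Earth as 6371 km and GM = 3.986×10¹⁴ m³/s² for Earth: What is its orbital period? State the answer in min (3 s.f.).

r = 6371 + 1017 = 7388.0 km = 7.3880×10⁶ m.
Kepler's third law: T = 2π√(r³/μ) = 2π√((7.388×10⁶)³ / 3.986×10¹⁴).
r³/μ = 1.012×10⁶ s², so T = 2π × 1.006×10³ = 6.320×10³ s.
Converting: 6.320×10³ s ÷ 60.00 = 105.3 min.

T ≈ 105 min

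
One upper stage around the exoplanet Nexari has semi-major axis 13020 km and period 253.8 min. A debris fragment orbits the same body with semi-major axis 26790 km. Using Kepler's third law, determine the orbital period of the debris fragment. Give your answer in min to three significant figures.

T₂ ≈ 749 min

Kepler's third law: T² ∝ a³, so T₂ = T₁ (a₂/a₁)^(3/2).
a₂/a₁ = 2.058, (a₂/a₁)^(3/2) = 2.951.
T₂ = 253.8 × 2.951 = 749.1 min.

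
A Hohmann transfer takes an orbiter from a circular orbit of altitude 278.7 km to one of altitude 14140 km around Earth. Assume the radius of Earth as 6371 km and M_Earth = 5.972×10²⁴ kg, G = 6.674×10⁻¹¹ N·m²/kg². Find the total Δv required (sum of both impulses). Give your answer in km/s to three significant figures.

μ = GM = 6.674×10⁻¹¹ × 5.972×10²⁴ = 3.986×10¹⁴ m³/s².
r₁ = 6371 + 278.7 = 6649.7 km = 6.6497×10⁶ m.
r₂ = 6371 + 14140 = 20511 km = 2.0511×10⁷ m.
Transfer ellipse a_t = (r₁ + r₂)/2 = 1.358×10⁷ m.
At r₁: circular v_c1 = √(μ/r₁) = 7742 m/s; transfer-perigee v_p = √[μ(2/r₁ − 1/a_t)] = 9515 m/s.
Δv₁ = v_p − v_c1 = 1773 m/s.
At r₂: circular v_c2 = √(μ/r₂) = 4408 m/s; transfer-apogee v_a = √[μ(2/r₂ − 1/a_t)] = 3085 m/s.
Δv₂ = v_c2 − v_a = 1324 m/s.
Total Δv = Δv₁ + Δv₂ = 3096 m/s = 3.096 km/s.

Δv_total ≈ 3.10 km/s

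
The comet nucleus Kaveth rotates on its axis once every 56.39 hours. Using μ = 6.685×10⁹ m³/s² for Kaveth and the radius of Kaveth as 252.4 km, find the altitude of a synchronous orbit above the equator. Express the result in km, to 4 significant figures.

h_sync ≈ 1659 km

T = 56.39 hours = 2.030×10⁵ s.
A synchronous orbit has period T, so by Kepler's third law a = (μT²/4π²)^(1/3).
μT²/4π² = 6.685×10⁹ × (2.030×10⁵)² / 39.48 = 6.978×10¹⁸ m³.
a = 1.911×10⁶ m = 1911.0 km.
Altitude h = a − R = 1911.0 − 252.4 = 1658.6 km.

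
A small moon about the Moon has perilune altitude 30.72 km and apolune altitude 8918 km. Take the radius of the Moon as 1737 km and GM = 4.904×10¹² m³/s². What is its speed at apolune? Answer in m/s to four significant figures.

r_p = 1737 + 30.72 = 1767.7 km = 1.7677×10⁶ m.
r_a = 1737 + 8918 = 10655 km = 1.0655×10⁷ m.
Semi-major axis a = (r_p + r_a)/2 = 6211.4 km = 6.211×10⁶ m.
Vis-viva: v² = μ(2/r − 1/a) = 4.904×10¹² × (1.877×10⁻⁷ − 1.610×10⁻⁷) = 1.310×10⁵ m²/s².
v = 361.9 m/s.

v ≈ 361.9 m/s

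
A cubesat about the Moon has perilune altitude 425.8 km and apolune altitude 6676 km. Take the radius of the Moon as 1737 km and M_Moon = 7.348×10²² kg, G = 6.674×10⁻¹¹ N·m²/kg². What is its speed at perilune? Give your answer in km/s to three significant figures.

v ≈ 1.90 km/s

μ = GM = 6.674×10⁻¹¹ × 7.348×10²² = 4.904×10¹² m³/s².
r_p = 1737 + 425.8 = 2162.8 km = 2.1628×10⁶ m.
r_a = 1737 + 6676 = 8413.0 km = 8.4130×10⁶ m.
Semi-major axis a = (r_p + r_a)/2 = 5287.9 km = 5.288×10⁶ m.
Vis-viva: v² = μ(2/r − 1/a) = 4.904×10¹² × (9.247×10⁻⁷ − 1.891×10⁻⁷) = 3.608×10⁶ m²/s².
v = 1899 m/s = 1.899 km/s.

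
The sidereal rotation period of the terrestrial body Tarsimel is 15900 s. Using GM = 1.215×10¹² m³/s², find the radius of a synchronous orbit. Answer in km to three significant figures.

r_sync ≈ 1980 km

A synchronous orbit has period T, so by Kepler's third law a = (μT²/4π²)^(1/3).
μT²/4π² = 1.215×10¹² × (1.590×10⁴)² / 39.48 = 7.781×10¹⁸ m³.
a = 1.982×10⁶ m = 1981.5 km.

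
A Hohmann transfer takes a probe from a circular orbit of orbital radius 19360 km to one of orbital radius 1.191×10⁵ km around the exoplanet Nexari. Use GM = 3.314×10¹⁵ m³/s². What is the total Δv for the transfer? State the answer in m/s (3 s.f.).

r₁ = 19360 km = 1.936×10⁷ m.
r₂ = 1.191×10⁵ km = 1.191×10⁸ m.
Transfer ellipse a_t = (r₁ + r₂)/2 = 6.923×10⁷ m.
At r₁: circular v_c1 = √(μ/r₁) = 13080 m/s; transfer-periapsis v_p = √[μ(2/r₁ − 1/a_t)] = 17160 m/s.
Δv₁ = v_p − v_c1 = 4077 m/s.
At r₂: circular v_c2 = √(μ/r₂) = 5275 m/s; transfer-apoapsis v_a = √[μ(2/r₂ − 1/a_t)] = 2789 m/s.
Δv₂ = v_c2 − v_a = 2485 m/s.
Total Δv = Δv₁ + Δv₂ = 6563 m/s.

Δv_total ≈ 6560 m/s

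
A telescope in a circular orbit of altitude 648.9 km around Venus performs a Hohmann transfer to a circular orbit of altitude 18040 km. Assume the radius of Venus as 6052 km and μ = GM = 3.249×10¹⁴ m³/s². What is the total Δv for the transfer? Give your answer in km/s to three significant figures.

Δv_total ≈ 3.00 km/s

r₁ = 6052 + 648.9 = 6700.9 km = 6.7009×10⁶ m.
r₂ = 6052 + 18040 = 24092 km = 2.4092×10⁷ m.
Transfer ellipse a_t = (r₁ + r₂)/2 = 1.540×10⁷ m.
At r₁: circular v_c1 = √(μ/r₁) = 6963 m/s; transfer-periapsis v_p = √[μ(2/r₁ − 1/a_t)] = 8710 m/s.
Δv₁ = v_p − v_c1 = 1747 m/s.
At r₂: circular v_c2 = √(μ/r₂) = 3672 m/s; transfer-apoapsis v_a = √[μ(2/r₂ − 1/a_t)] = 2423 m/s.
Δv₂ = v_c2 − v_a = 1250 m/s.
Total Δv = Δv₁ + Δv₂ = 2997 m/s = 2.997 km/s.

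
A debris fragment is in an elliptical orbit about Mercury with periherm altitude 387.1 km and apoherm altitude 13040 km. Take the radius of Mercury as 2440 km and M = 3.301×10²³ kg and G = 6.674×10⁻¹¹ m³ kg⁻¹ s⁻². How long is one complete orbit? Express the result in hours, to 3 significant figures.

μ = GM = 6.674×10⁻¹¹ × 3.301×10²³ = 2.203×10¹³ m³/s².
r_p = 2440 + 387.1 = 2827.1 km = 2.8271×10⁶ m.
r_a = 2440 + 13040 = 15480 km = 1.5480×10⁷ m.
Semi-major axis a = (r_p + r_a)/2 = (2827.1 + 15480)/2 = 9153.5 km = 9.154×10⁶ m.
By Kepler's third law T = 2π√(a³/μ) = 2π × 5.900×10³ = 3.707×10⁴ s.
= 10.30 hours.

T ≈ 10.3 hours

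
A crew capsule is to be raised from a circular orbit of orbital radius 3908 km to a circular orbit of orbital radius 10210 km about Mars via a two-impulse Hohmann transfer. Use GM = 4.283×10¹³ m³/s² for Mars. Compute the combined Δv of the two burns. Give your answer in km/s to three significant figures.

Δv_total ≈ 1.20 km/s

r₁ = 3908 km = 3.908×10⁶ m.
r₂ = 10210 km = 1.021×10⁷ m.
Transfer ellipse a_t = (r₁ + r₂)/2 = 7.059×10⁶ m.
At r₁: circular v_c1 = √(μ/r₁) = 3311 m/s; transfer-periapsis v_p = √[μ(2/r₁ − 1/a_t)] = 3981 m/s.
Δv₁ = v_p − v_c1 = 670.9 m/s.
At r₂: circular v_c2 = √(μ/r₂) = 2048 m/s; transfer-apoapsis v_a = √[μ(2/r₂ − 1/a_t)] = 1524 m/s.
Δv₂ = v_c2 − v_a = 524.2 m/s.
Total Δv = Δv₁ + Δv₂ = 1195 m/s = 1.195 km/s.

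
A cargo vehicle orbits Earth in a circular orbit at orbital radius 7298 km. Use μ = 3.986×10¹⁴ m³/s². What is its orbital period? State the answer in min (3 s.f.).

r = 7298 km = 7.298×10⁶ m.
Kepler's third law: T = 2π√(r³/μ) = 2π√((7.298×10⁶)³ / 3.986×10¹⁴).
r³/μ = 9.752×10⁵ s², so T = 2π × 9.875×10² = 6.205×10³ s.
Converting: 6.205×10³ s ÷ 60.00 = 103.4 min.

T ≈ 103 min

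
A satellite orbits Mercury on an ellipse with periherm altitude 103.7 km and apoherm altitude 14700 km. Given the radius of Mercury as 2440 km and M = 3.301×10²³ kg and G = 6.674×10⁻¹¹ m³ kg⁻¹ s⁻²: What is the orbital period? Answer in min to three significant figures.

T ≈ 689 min

μ = GM = 6.674×10⁻¹¹ × 3.301×10²³ = 2.203×10¹³ m³/s².
r_p = 2440 + 103.7 = 2543.7 km = 2.5437×10⁶ m.
r_a = 2440 + 14700 = 17140 km = 1.7140×10⁷ m.
Semi-major axis a = (r_p + r_a)/2 = (2543.7 + 17140)/2 = 9841.9 km = 9.842×10⁶ m.
By Kepler's third law T = 2π√(a³/μ) = 2π × 6.578×10³ = 4.133×10⁴ s.
= 688.9 min.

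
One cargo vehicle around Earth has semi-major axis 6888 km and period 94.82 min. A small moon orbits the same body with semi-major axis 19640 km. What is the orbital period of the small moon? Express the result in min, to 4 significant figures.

T₂ ≈ 456.5 min

Kepler's third law: T² ∝ a³, so T₂ = T₁ (a₂/a₁)^(3/2).
a₂/a₁ = 2.851, (a₂/a₁)^(3/2) = 4.815.
T₂ = 94.82 × 4.815 = 456.5 min.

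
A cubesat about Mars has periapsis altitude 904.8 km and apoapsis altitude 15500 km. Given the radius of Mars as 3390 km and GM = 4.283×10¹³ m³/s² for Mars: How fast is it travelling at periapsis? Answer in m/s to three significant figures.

v ≈ 4030 m/s

r_p = 3390 + 904.8 = 4294.8 km = 4.2948×10⁶ m.
r_a = 3390 + 15500 = 18890 km = 1.8890×10⁷ m.
Semi-major axis a = (r_p + r_a)/2 = 11592 km = 1.159×10⁷ m.
Vis-viva: v² = μ(2/r − 1/a) = 4.283×10¹³ × (4.657×10⁻⁷ − 8.626×10⁻⁸) = 1.625×10⁷ m²/s².
v = 4031 m/s.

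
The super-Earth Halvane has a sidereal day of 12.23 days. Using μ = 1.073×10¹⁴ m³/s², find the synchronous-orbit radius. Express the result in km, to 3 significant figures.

T = 12.23 days = 1.057×10⁶ s.
A synchronous orbit has period T, so by Kepler's third law a = (μT²/4π²)^(1/3).
μT²/4π² = 1.073×10¹⁴ × (1.057×10⁶)² / 39.48 = 3.035×10²⁴ m³.
a = 1.448×10⁸ m = 1.4478×10⁵ km.

r_sync ≈ 1.45×10⁵ km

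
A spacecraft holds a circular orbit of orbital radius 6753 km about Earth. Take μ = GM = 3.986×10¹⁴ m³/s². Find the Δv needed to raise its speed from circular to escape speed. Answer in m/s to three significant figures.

r = 6753 km = 6.753×10⁶ m.
Circular speed v_c = √(μ/r) = 7683 m/s.
Escape speed v_esc = √(2μ/r) = √2 × v_c = 10870 m/s.
Δv = v_esc − v_c = 3182 m/s.

Δv ≈ 3180 m/s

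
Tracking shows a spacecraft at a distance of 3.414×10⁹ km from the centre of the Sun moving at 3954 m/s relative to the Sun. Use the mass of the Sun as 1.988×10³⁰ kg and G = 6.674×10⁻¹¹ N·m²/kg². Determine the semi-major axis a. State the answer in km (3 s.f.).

a ≈ 2.14×10⁹ km

μ = GM = 6.674×10⁻¹¹ × 1.988×10³⁰ = 1.327×10²⁰ m³/s².
r = 3.414×10¹² m.
Vis-viva rearranged: 1/a = 2/r − v²/μ = 5.858×10⁻¹³ − 1.178×10⁻¹³ = 4.680×10⁻¹³ m⁻¹.
a = 2.137×10¹² m = 2.1368×10⁹ km.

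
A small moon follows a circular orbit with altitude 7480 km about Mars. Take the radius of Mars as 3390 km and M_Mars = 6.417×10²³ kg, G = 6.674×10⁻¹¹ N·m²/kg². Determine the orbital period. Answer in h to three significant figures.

T ≈ 9.56 h

μ = GM = 6.674×10⁻¹¹ × 6.417×10²³ = 4.283×10¹³ m³/s².
r = 3390 + 7480 = 10870 km = 1.0870×10⁷ m.
Kepler's third law: T = 2π√(r³/μ) = 2π√((1.087×10⁷)³ / 4.283×10¹³).
r³/μ = 2.999×10⁷ s², so T = 2π × 5.476×10³ = 3.441×10⁴ s.
Converting: 3.441×10⁴ s ÷ 3600 = 9.558 h.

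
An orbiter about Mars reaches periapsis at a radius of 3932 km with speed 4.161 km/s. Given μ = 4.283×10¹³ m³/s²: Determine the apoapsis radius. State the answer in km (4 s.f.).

apoapsis radius ≈ 15230 km

r_p = 3.932×10⁶ m.
Specific energy ε = v²/2 − μ/r = -2.236×10⁶ J/kg, so a = −μ/(2ε) = 9.579×10⁶ m.
The apsides satisfy r_p + r_a = 2a, so the apoapsis radius is 2a − r_p = 1.523×10⁷ m = 15225 km.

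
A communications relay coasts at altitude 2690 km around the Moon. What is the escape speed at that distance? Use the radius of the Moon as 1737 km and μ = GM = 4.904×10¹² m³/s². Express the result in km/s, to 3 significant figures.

v_esc ≈ 1.49 km/s

r = 1737 + 2690 = 4427.0 km = 4.4270×10⁶ m.
Escape speed v_esc = √(2μ/r) = √(2 × 4.904×10¹² / 4.427×10⁶) = √(2.215×10⁶) = 1488 m/s.
= 1.488 km/s.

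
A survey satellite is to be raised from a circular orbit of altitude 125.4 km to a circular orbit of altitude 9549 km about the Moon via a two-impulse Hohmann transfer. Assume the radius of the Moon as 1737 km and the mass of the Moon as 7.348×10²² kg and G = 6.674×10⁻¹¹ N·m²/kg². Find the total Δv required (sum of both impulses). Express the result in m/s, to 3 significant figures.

μ = GM = 6.674×10⁻¹¹ × 7.348×10²² = 4.904×10¹² m³/s².
r₁ = 1737 + 125.4 = 1862.4 km = 1.8624×10⁶ m.
r₂ = 1737 + 9549 = 11286 km = 1.1286×10⁷ m.
Transfer ellipse a_t = (r₁ + r₂)/2 = 6.574×10⁶ m.
At r₁: circular v_c1 = √(μ/r₁) = 1623 m/s; transfer-perilune v_p = √[μ(2/r₁ − 1/a_t)] = 2126 m/s.
Δv₁ = v_p − v_c1 = 503.4 m/s.
At r₂: circular v_c2 = √(μ/r₂) = 659.2 m/s; transfer-apolune v_a = √[μ(2/r₂ − 1/a_t)] = 350.9 m/s.
Δv₂ = v_c2 − v_a = 308.3 m/s.
Total Δv = Δv₁ + Δv₂ = 811.8 m/s.

Δv_total ≈ 812 m/s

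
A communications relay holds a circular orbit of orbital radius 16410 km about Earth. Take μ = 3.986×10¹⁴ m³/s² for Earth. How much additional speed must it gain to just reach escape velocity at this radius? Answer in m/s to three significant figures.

Δv ≈ 2040 m/s

r = 16410 km = 1.641×10⁷ m.
Circular speed v_c = √(μ/r) = 4928 m/s.
Escape speed v_esc = √(2μ/r) = √2 × v_c = 6970 m/s.
Δv = v_esc − v_c = 2041 m/s.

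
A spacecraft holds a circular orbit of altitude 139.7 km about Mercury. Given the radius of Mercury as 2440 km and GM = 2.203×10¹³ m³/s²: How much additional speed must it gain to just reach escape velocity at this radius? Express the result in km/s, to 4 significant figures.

Δv ≈ 1.210 km/s

r = 2440 + 139.7 = 2579.7 km = 2.5797×10⁶ m.
Circular speed v_c = √(μ/r) = 2922 m/s.
Escape speed v_esc = √(2μ/r) = √2 × v_c = 4133 m/s.
Δv = v_esc − v_c = 1210 m/s = 1.210 km/s.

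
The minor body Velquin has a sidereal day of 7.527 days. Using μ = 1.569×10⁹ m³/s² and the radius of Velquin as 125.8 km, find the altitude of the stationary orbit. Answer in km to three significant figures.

T = 7.527 days = 6.503×10⁵ s.
A synchronous orbit has period T, so by Kepler's third law a = (μT²/4π²)^(1/3).
μT²/4π² = 1.569×10⁹ × (6.503×10⁵)² / 39.48 = 1.681×10¹⁹ m³.
a = 2.562×10⁶ m = 2561.6 km.
Altitude h = a − R = 2561.6 − 125.8 = 2435.8 km.

h_sync ≈ 2440 km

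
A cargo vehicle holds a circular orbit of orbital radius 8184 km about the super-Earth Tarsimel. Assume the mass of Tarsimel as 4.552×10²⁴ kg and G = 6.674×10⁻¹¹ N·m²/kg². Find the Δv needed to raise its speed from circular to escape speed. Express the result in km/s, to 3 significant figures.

Δv ≈ 2.52 km/s

μ = GM = 6.674×10⁻¹¹ × 4.552×10²⁴ = 3.038×10¹⁴ m³/s².
r = 8184 km = 8.184×10⁶ m.
Circular speed v_c = √(μ/r) = 6093 m/s.
Escape speed v_esc = √(2μ/r) = √2 × v_c = 8616 m/s.
Δv = v_esc − v_c = 2524 m/s = 2.524 km/s.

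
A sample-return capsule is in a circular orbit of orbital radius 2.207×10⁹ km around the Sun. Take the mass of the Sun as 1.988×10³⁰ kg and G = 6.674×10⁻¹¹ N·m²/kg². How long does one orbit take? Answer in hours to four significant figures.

T ≈ 496800 hours

μ = GM = 6.674×10⁻¹¹ × 1.988×10³⁰ = 1.327×10²⁰ m³/s².
r = 2.207×10⁹ km = 2.207×10¹² m.
Kepler's third law: T = 2π√(r³/μ) = 2π√((2.207×10¹²)³ / 1.327×10²⁰).
r³/μ = 8.102×10¹⁶ s², so T = 2π × 2.846×10⁸ = 1.788×10⁹ s.
Converting: 1.788×10⁹ s ÷ 3600 = 4.968×10⁵ hours.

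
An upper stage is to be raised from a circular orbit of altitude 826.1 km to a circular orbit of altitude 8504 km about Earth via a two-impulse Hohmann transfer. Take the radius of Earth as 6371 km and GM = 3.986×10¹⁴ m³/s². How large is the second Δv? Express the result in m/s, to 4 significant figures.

r₁ = 6371 + 826.1 = 7197.1 km = 7.1971×10⁶ m.
r₂ = 6371 + 8504 = 14875 km = 1.4875×10⁷ m.
Transfer ellipse a_t = (r₁ + r₂)/2 = 1.104×10⁷ m.
At r₁: circular v_c1 = √(μ/r₁) = 7442 m/s; transfer-perigee v_p = √[μ(2/r₁ − 1/a_t)] = 8640 m/s.
At r₂: circular v_c2 = √(μ/r₂) = 5177 m/s; transfer-apogee v_a = √[μ(2/r₂ − 1/a_t)] = 4180 m/s.
Δv₂ = v_c2 − v_a = 996.2 m/s.

Δv ≈ 996.2 m/s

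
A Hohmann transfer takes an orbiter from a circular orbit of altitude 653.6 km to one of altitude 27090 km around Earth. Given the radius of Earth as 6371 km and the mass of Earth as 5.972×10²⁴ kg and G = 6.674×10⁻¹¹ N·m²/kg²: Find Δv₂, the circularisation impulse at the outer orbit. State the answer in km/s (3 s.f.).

Δv ≈ 1.42 km/s

μ = GM = 6.674×10⁻¹¹ × 5.972×10²⁴ = 3.986×10¹⁴ m³/s².
r₁ = 6371 + 653.6 = 7024.6 km = 7.0246×10⁶ m.
r₂ = 6371 + 27090 = 33461 km = 3.3461×10⁷ m.
Transfer ellipse a_t = (r₁ + r₂)/2 = 2.024×10⁷ m.
At r₁: circular v_c1 = √(μ/r₁) = 7533 m/s; transfer-perigee v_p = √[μ(2/r₁ − 1/a_t)] = 9684 m/s.
At r₂: circular v_c2 = √(μ/r₂) = 3451 m/s; transfer-apogee v_a = √[μ(2/r₂ − 1/a_t)] = 2033 m/s.
Δv₂ = v_c2 − v_a = 1418 m/s.
= 1.418 km/s.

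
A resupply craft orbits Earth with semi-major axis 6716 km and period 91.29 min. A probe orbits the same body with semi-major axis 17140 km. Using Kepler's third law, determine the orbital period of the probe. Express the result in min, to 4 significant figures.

Kepler's third law: T² ∝ a³, so T₂ = T₁ (a₂/a₁)^(3/2).
a₂/a₁ = 2.552, (a₂/a₁)^(3/2) = 4.077.
T₂ = 91.29 × 4.077 = 372.2 min.

T₂ ≈ 372.2 min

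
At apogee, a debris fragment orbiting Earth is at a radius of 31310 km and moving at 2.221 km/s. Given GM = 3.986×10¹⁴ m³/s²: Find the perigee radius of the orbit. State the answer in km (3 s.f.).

perigee radius ≈ 7520 km

r_a = 3.131×10⁷ m.
Specific energy ε = v²/2 − μ/r = -1.026×10⁷ J/kg, so a = −μ/(2ε) = 1.942×10⁷ m.
The apsides satisfy r_p + r_a = 2a, so the perigee radius is 2a − r_a = 7.523×10⁶ m = 7523.5 km.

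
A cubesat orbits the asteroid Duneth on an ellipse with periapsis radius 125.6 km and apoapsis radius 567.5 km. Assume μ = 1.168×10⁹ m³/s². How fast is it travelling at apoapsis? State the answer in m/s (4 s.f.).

Semi-major axis a = (r_p + r_a)/2 = 346.55 km = 3.466×10⁵ m.
Vis-viva: v² = μ(2/r − 1/a) = 1.168×10⁹ × (3.524×10⁻⁶ − 2.886×10⁻⁶) = 7.459×10² m²/s².
v = 27.31 m/s.

v ≈ 27.31 m/s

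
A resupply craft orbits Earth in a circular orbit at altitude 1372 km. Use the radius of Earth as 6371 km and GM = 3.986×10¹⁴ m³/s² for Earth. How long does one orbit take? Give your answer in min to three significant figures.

T ≈ 113 min

r = 6371 + 1372 = 7743.0 km = 7.7430×10⁶ m.
Kepler's third law: T = 2π√(r³/μ) = 2π√((7.743×10⁶)³ / 3.986×10¹⁴).
r³/μ = 1.165×10⁶ s², so T = 2π × 1.079×10³ = 6.781×10³ s.
Converting: 6.781×10³ s ÷ 60.00 = 113.0 min.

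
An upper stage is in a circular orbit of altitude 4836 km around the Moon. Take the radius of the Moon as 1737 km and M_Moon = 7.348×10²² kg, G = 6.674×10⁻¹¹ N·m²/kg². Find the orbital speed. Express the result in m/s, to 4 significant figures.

v ≈ 863.8 m/s

μ = GM = 6.674×10⁻¹¹ × 7.348×10²² = 4.904×10¹² m³/s².
r = 1737 + 4836 = 6573.0 km = 6.5730×10⁶ m.
For a circular orbit v = √(μ/r) = √(4.904×10¹² / 6.573×10⁶) = √(7.461×10⁵) = 863.8 m/s.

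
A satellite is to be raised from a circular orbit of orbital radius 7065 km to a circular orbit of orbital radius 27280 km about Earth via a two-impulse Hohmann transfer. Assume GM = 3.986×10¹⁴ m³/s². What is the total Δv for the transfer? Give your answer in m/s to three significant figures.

Δv_total ≈ 3330 m/s

r₁ = 7065 km = 7.065×10⁶ m.
r₂ = 27280 km = 2.728×10⁷ m.
Transfer ellipse a_t = (r₁ + r₂)/2 = 1.717×10⁷ m.
At r₁: circular v_c1 = √(μ/r₁) = 7511 m/s; transfer-perigee v_p = √[μ(2/r₁ − 1/a_t)] = 9467 m/s.
Δv₁ = v_p − v_c1 = 1956 m/s.
At r₂: circular v_c2 = √(μ/r₂) = 3822 m/s; transfer-apogee v_a = √[μ(2/r₂ − 1/a_t)] = 2452 m/s.
Δv₂ = v_c2 − v_a = 1371 m/s.
Total Δv = Δv₁ + Δv₂ = 3327 m/s.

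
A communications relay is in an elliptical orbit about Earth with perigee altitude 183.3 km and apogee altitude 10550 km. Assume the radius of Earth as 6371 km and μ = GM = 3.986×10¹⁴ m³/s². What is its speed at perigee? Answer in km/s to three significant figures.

r_p = 6371 + 183.3 = 6554.3 km = 6.5543×10⁶ m.
r_a = 6371 + 10550 = 16921 km = 1.6921×10⁷ m.
Semi-major axis a = (r_p + r_a)/2 = 11738 km = 1.174×10⁷ m.
Vis-viva: v² = μ(2/r − 1/a) = 3.986×10¹⁴ × (3.051×10⁻⁷ − 8.520×10⁻⁸) = 8.767×10⁷ m²/s².
v = 9363 m/s = 9.363 km/s.

v ≈ 9.36 km/s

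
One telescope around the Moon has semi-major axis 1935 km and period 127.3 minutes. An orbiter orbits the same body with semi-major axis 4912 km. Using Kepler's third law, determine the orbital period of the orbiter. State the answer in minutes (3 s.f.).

Kepler's third law: T² ∝ a³, so T₂ = T₁ (a₂/a₁)^(3/2).
a₂/a₁ = 2.539, (a₂/a₁)^(3/2) = 4.045.
T₂ = 127.3 × 4.045 = 514.9 minutes.

T₂ ≈ 515 minutes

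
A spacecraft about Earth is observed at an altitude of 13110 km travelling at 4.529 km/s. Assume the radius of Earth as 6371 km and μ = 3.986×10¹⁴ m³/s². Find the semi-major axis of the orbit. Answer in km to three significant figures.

a ≈ 19500 km

r = 6371 + 13110 = 19481 km = 1.948×10⁷ m.
Specific orbital energy ε = v²/2 − μ/r = (4529)²/2 − 3.986×10¹⁴/1.948×10⁷ = -1.021×10⁷ J/kg.
Since ε = −μ/(2a), a = −μ/(2ε) = 1.953×10⁷ m = 19530 km.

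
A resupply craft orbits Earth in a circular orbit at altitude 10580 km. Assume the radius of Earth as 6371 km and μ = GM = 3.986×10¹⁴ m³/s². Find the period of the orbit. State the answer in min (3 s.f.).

T ≈ 366 min

r = 6371 + 10580 = 16951 km = 1.6951×10⁷ m.
Kepler's third law: T = 2π√(r³/μ) = 2π√((1.695×10⁷)³ / 3.986×10¹⁴).
r³/μ = 1.222×10⁷ s², so T = 2π × 3.496×10³ = 2.196×10⁴ s.
Converting: 2.196×10⁴ s ÷ 60.00 = 366.1 min.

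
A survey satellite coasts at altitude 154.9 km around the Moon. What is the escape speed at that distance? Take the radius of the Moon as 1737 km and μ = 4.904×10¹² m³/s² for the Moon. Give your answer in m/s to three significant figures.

v_esc ≈ 2280 m/s

r = 1737 + 154.9 = 1891.9 km = 1.8919×10⁶ m.
Escape speed v_esc = √(2μ/r) = √(2 × 4.904×10¹² / 1.892×10⁶) = √(5.184×10⁶) = 2277 m/s.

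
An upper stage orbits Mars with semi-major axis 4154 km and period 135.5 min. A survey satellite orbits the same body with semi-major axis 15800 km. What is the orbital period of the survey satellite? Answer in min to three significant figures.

Kepler's third law: T² ∝ a³, so T₂ = T₁ (a₂/a₁)^(3/2).
a₂/a₁ = 3.804, (a₂/a₁)^(3/2) = 7.418.
T₂ = 135.5 × 7.418 = 1005 min.

T₂ ≈ 1010 min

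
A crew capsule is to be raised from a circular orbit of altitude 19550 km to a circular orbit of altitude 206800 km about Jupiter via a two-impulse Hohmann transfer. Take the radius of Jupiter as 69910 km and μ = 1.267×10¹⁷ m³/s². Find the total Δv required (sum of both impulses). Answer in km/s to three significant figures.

Δv_total ≈ 15.1 km/s

r₁ = 69910 + 19550 = 89460 km = 8.9460×10⁷ m.
r₂ = 69910 + 206800 = 276710 km = 2.7671×10⁸ m.
Transfer ellipse a_t = (r₁ + r₂)/2 = 1.831×10⁸ m.
At r₁: circular v_c1 = √(μ/r₁) = 37630 m/s; transfer-perijove v_p = √[μ(2/r₁ − 1/a_t)] = 46270 m/s.
Δv₁ = v_p − v_c1 = 8632 m/s.
At r₂: circular v_c2 = √(μ/r₂) = 21400 m/s; transfer-apojove v_a = √[μ(2/r₂ − 1/a_t)] = 14960 m/s.
Δv₂ = v_c2 − v_a = 6440 m/s.
Total Δv = Δv₁ + Δv₂ = 15070 m/s = 15.07 km/s.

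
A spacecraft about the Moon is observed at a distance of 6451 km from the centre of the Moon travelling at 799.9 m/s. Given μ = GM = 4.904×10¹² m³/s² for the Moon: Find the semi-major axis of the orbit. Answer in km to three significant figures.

a ≈ 5570 km

r = 6.451×10⁶ m.
Specific orbital energy ε = v²/2 − μ/r = (799.9)²/2 − 4.904×10¹²/6.451×10⁶ = -4.403×10⁵ J/kg.
Since ε = −μ/(2a), a = −μ/(2ε) = 5.569×10⁶ m = 5569.3 km.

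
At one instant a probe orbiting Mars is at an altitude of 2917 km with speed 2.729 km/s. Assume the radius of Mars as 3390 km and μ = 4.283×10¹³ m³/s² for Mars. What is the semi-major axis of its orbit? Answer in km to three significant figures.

r = 3390 + 2917 = 6307.0 km = 6.307×10⁶ m.
Vis-viva rearranged: 1/a = 2/r − v²/μ = 3.171×10⁻⁷ − 1.739×10⁻⁷ = 1.432×10⁻⁷ m⁻¹.
a = 6.982×10⁶ m = 6982.1 km.

a ≈ 6980 km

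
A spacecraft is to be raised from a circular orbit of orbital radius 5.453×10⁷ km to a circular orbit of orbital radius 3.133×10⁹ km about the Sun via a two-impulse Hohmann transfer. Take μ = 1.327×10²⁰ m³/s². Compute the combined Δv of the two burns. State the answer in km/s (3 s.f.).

r₁ = 5.453×10⁷ km = 5.453×10¹⁰ m.
r₂ = 3.133×10⁹ km = 3.133×10¹² m.
Transfer ellipse a_t = (r₁ + r₂)/2 = 1.594×10¹² m.
At r₁: circular v_c1 = √(μ/r₁) = 49330 m/s; transfer-perihelion v_p = √[μ(2/r₁ − 1/a_t)] = 69160 m/s.
Δv₁ = v_p − v_c1 = 19830 m/s.
At r₂: circular v_c2 = √(μ/r₂) = 6508 m/s; transfer-aphelion v_a = √[μ(2/r₂ − 1/a_t)] = 1204 m/s.
Δv₂ = v_c2 − v_a = 5304 m/s.
Total Δv = Δv₁ + Δv₂ = 25140 m/s = 25.14 km/s.

Δv_total ≈ 25.1 km/s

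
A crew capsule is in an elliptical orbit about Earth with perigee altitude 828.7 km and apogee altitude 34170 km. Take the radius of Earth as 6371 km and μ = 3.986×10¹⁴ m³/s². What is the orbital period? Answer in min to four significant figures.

T ≈ 611.7 min

r_p = 6371 + 828.7 = 7199.7 km = 7.1997×10⁶ m.
r_a = 6371 + 34170 = 40541 km = 4.0541×10⁷ m.
Semi-major axis a = (r_p + r_a)/2 = (7199.7 + 40541)/2 = 23870 km = 2.387×10⁷ m.
By Kepler's third law T = 2π√(a³/μ) = 2π × 5.841×10³ = 3.670×10⁴ s.
= 611.7 min.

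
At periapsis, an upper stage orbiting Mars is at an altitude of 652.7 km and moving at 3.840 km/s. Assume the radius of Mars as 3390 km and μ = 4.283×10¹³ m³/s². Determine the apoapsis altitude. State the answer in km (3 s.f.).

apoapsis altitude ≈ 5860 km

r_p = 3390 + 652.7 = 4042.7 km = 4.043×10⁶ m.
Specific energy ε = v²/2 − μ/r = -3.222×10⁶ J/kg, so a = −μ/(2ε) = 6.647×10⁶ m.
The apsides satisfy r_p + r_a = 2a, so the apoapsis radius is 2a − r_p = 9.252×10⁶ m = 9251.9 km.
Apoapsis altitude = 9251.9 − 3390 = 5861.9 km.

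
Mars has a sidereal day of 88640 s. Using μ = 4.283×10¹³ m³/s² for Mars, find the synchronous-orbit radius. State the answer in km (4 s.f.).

r_sync ≈ 20430 km

A synchronous orbit has period T, so by Kepler's third law a = (μT²/4π²)^(1/3).
μT²/4π² = 4.283×10¹³ × (8.864×10⁴)² / 39.48 = 8.524×10²¹ m³.
a = 2.043×10⁷ m = 20428 km.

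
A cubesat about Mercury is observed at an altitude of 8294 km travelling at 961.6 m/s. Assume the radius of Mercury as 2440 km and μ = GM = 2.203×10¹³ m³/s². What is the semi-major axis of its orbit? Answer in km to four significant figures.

r = 2440 + 8294 = 10734 km = 1.073×10⁷ m.
Specific orbital energy ε = v²/2 − μ/r = (961.6)²/2 − 2.203×10¹³/1.073×10⁷ = -1.590×10⁶ J/kg.
Since ε = −μ/(2a), a = −μ/(2ε) = 6.928×10⁶ m = 6927.6 km.

a ≈ 6928 km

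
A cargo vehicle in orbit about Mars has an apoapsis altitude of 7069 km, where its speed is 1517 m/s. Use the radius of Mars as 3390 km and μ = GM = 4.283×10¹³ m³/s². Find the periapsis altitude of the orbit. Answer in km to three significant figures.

r_a = 3390 + 7069 = 10459 km = 1.046×10⁷ m.
Specific energy ε = v²/2 − μ/r = -2.944×10⁶ J/kg, so a = −μ/(2ε) = 7.273×10⁶ m.
The apsides satisfy r_p + r_a = 2a, so the periapsis radius is 2a − r_a = 4.087×10⁶ m = 4087.3 km.
Periapsis altitude = 4087.3 − 3390 = 697.29 km.

periapsis altitude ≈ 697 km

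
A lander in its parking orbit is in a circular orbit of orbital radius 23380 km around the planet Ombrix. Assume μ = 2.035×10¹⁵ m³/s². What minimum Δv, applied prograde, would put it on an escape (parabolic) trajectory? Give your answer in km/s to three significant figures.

r = 23380 km = 2.338×10⁷ m.
Circular speed v_c = √(μ/r) = 9330 m/s.
Escape speed v_esc = √(2μ/r) = √2 × v_c = 13190 m/s.
Δv = v_esc − v_c = 3864 m/s = 3.864 km/s.

Δv ≈ 3.86 km/s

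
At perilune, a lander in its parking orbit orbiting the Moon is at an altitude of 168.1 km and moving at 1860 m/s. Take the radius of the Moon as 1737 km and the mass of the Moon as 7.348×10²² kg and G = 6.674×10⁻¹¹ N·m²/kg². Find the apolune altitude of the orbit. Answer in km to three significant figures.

apolune altitude ≈ 2170 km

μ = GM = 6.674×10⁻¹¹ × 7.348×10²² = 4.904×10¹² m³/s².
r_p = 1737 + 168.1 = 1905.1 km = 1.905×10⁶ m.
Specific energy ε = v²/2 − μ/r = -8.444×10⁵ J/kg, so a = −μ/(2ε) = 2.904×10⁶ m.
The apsides satisfy r_p + r_a = 2a, so the apolune radius is 2a − r_p = 3.903×10⁶ m = 3902.8 km.
Apolune altitude = 3902.8 − 1737 = 2165.8 km.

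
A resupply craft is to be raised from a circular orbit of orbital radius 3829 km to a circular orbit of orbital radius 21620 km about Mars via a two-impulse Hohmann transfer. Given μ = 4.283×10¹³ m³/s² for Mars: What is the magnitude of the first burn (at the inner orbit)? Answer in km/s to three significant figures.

Δv ≈ 1.02 km/s

r₁ = 3829 km = 3.829×10⁶ m.
r₂ = 21620 km = 2.162×10⁷ m.
Transfer ellipse a_t = (r₁ + r₂)/2 = 1.272×10⁷ m.
At r₁: circular v_c1 = √(μ/r₁) = 3345 m/s; transfer-periapsis v_p = √[μ(2/r₁ − 1/a_t)] = 4360 m/s.
Δv₁ = v_p − v_c1 = 1015 m/s.
= 1.015 km/s.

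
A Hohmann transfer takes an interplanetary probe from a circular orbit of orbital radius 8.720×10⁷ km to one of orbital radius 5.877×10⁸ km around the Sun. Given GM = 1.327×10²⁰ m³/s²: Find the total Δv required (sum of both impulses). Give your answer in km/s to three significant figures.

Δv_total ≈ 19.9 km/s

r₁ = 8.720×10⁷ km = 8.720×10¹⁰ m.
r₂ = 5.877×10⁸ km = 5.877×10¹¹ m.
Transfer ellipse a_t = (r₁ + r₂)/2 = 3.374×10¹¹ m.
At r₁: circular v_c1 = √(μ/r₁) = 39010 m/s; transfer-perihelion v_p = √[μ(2/r₁ − 1/a_t)] = 51480 m/s.
Δv₁ = v_p − v_c1 = 12470 m/s.
At r₂: circular v_c2 = √(μ/r₂) = 15030 m/s; transfer-aphelion v_a = √[μ(2/r₂ − 1/a_t)] = 7639 m/s.
Δv₂ = v_c2 − v_a = 7388 m/s.
Total Δv = Δv₁ + Δv₂ = 19860 m/s = 19.86 km/s.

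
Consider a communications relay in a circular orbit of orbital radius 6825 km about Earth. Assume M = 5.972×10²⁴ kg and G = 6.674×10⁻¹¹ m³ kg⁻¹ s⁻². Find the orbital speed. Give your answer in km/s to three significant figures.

μ = GM = 6.674×10⁻¹¹ × 5.972×10²⁴ = 3.986×10¹⁴ m³/s².
r = 6825 km = 6.825×10⁶ m.
For a circular orbit v = √(μ/r) = √(3.986×10¹⁴ / 6.825×10⁶) = √(5.840×10⁷) = 7642 m/s.
That is 7.642 km/s.

v ≈ 7.64 km/s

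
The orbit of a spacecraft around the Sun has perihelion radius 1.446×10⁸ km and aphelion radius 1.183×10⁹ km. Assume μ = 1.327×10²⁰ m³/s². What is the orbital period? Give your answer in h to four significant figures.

Semi-major axis a = (r_p + r_a)/2 = (1.4460×10⁸ + 1.1830×10⁹)/2 = 6.6380×10⁸ km = 6.638×10¹¹ m.
By Kepler's third law T = 2π√(a³/μ) = 2π × 4.695×10⁷ = 2.950×10⁸ s.
= 81940 h.

T ≈ 81940 h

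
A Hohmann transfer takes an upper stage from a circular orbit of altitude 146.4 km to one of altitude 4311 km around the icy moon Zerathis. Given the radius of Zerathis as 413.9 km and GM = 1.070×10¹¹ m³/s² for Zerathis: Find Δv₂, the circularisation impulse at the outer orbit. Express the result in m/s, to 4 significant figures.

Δv ≈ 81.19 m/s

r₁ = 413.9 + 146.4 = 560.30 km = 5.6030×10⁵ m.
r₂ = 413.9 + 4311 = 4724.9 km = 4.7249×10⁶ m.
Transfer ellipse a_t = (r₁ + r₂)/2 = 2.643×10⁶ m.
At r₁: circular v_c1 = √(μ/r₁) = 437.0 m/s; transfer-periapsis v_p = √[μ(2/r₁ − 1/a_t)] = 584.3 m/s.
At r₂: circular v_c2 = √(μ/r₂) = 150.5 m/s; transfer-apoapsis v_a = √[μ(2/r₂ − 1/a_t)] = 69.29 m/s.
Δv₂ = v_c2 − v_a = 81.19 m/s.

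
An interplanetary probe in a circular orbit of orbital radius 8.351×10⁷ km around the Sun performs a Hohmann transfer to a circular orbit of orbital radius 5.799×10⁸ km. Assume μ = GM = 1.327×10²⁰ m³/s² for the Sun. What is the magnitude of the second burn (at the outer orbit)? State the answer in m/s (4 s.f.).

r₁ = 8.351×10⁷ km = 8.351×10¹⁰ m.
r₂ = 5.799×10⁸ km = 5.799×10¹¹ m.
Transfer ellipse a_t = (r₁ + r₂)/2 = 3.317×10¹¹ m.
At r₁: circular v_c1 = √(μ/r₁) = 39860 m/s; transfer-perihelion v_p = √[μ(2/r₁ − 1/a_t)] = 52710 m/s.
At r₂: circular v_c2 = √(μ/r₂) = 15130 m/s; transfer-aphelion v_a = √[μ(2/r₂ − 1/a_t)] = 7590 m/s.
Δv₂ = v_c2 − v_a = 7537 m/s.

Δv ≈ 7537 m/s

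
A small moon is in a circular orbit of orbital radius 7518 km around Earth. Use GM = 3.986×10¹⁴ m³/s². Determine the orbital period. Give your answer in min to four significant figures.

r = 7518 km = 7.518×10⁶ m.
Kepler's third law: T = 2π√(r³/μ) = 2π√((7.518×10⁶)³ / 3.986×10¹⁴).
r³/μ = 1.066×10⁶ s², so T = 2π × 1.032×10³ = 6.487×10³ s.
Converting: 6.487×10³ s ÷ 60.00 = 108.1 min.

T ≈ 108.1 min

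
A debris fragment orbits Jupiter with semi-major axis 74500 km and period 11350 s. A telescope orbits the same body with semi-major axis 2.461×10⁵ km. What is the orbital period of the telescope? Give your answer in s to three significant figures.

Kepler's third law: T² ∝ a³, so T₂ = T₁ (a₂/a₁)^(3/2).
a₂/a₁ = 3.303, (a₂/a₁)^(3/2) = 6.004.
T₂ = 11350 × 6.004 = 68140 s.

T₂ ≈ 68100 s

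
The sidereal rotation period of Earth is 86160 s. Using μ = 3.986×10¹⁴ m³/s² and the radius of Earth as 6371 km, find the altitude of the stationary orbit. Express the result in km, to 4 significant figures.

h_sync ≈ 35790 km

A synchronous orbit has period T, so by Kepler's third law a = (μT²/4π²)^(1/3).
μT²/4π² = 3.986×10¹⁴ × (8.616×10⁴)² / 39.48 = 7.495×10²² m³.
a = 4.216×10⁷ m = 42163 km.
Altitude h = a − R = 42163 − 6371 = 35792 km.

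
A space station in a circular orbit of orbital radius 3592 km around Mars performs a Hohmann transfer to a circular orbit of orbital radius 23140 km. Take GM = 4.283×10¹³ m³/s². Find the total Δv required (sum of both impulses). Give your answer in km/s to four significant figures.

Δv_total ≈ 1.746 km/s

r₁ = 3592 km = 3.592×10⁶ m.
r₂ = 23140 km = 2.314×10⁷ m.
Transfer ellipse a_t = (r₁ + r₂)/2 = 1.337×10⁷ m.
At r₁: circular v_c1 = √(μ/r₁) = 3453 m/s; transfer-periapsis v_p = √[μ(2/r₁ − 1/a_t)] = 4543 m/s.
Δv₁ = v_p − v_c1 = 1090 m/s.
At r₂: circular v_c2 = √(μ/r₂) = 1360 m/s; transfer-apoapsis v_a = √[μ(2/r₂ − 1/a_t)] = 705.3 m/s.
Δv₂ = v_c2 − v_a = 655.2 m/s.
Total Δv = Δv₁ + Δv₂ = 1746 m/s = 1.746 km/s.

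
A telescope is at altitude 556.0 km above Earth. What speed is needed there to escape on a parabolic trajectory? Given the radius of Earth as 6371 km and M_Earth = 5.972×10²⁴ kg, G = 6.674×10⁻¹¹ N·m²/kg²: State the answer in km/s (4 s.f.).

v_esc ≈ 10.73 km/s

μ = GM = 6.674×10⁻¹¹ × 5.972×10²⁴ = 3.986×10¹⁴ m³/s².
r = 6371 + 556.0 = 6927.0 km = 6.9270×10⁶ m.
Escape speed v_esc = √(2μ/r) = √(2 × 3.986×10¹⁴ / 6.927×10⁶) = √(1.151×10⁸) = 10730 m/s.
= 10.73 km/s.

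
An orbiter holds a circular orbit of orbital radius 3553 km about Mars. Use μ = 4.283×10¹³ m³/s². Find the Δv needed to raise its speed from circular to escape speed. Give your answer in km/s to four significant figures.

Δv ≈ 1.438 km/s

r = 3553 km = 3.553×10⁶ m.
Circular speed v_c = √(μ/r) = 3472 m/s.
Escape speed v_esc = √(2μ/r) = √2 × v_c = 4910 m/s.
Δv = v_esc − v_c = 1438 m/s = 1.438 km/s.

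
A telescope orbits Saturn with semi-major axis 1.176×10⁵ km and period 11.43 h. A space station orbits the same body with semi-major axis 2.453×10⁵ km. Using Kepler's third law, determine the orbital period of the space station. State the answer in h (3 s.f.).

T₂ ≈ 34.4 h

Kepler's third law: T² ∝ a³, so T₂ = T₁ (a₂/a₁)^(3/2).
a₂/a₁ = 2.086, (a₂/a₁)^(3/2) = 3.013.
T₂ = 11.43 × 3.013 = 34.43 h.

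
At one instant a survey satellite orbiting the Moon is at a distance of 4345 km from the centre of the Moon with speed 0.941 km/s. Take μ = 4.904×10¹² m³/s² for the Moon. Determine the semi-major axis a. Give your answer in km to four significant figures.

a ≈ 3575 km

r = 4.345×10⁶ m.
Vis-viva rearranged: 1/a = 2/r − v²/μ = 4.603×10⁻⁷ − 1.806×10⁻⁷ = 2.797×10⁻⁷ m⁻¹.
a = 3.575×10⁶ m = 3574.8 km.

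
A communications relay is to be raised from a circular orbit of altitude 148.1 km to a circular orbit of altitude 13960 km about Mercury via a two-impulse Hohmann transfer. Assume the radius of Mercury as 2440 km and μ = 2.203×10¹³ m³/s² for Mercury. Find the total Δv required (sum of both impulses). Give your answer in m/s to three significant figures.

Δv_total ≈ 1470 m/s

r₁ = 2440 + 148.1 = 2588.1 km = 2.5881×10⁶ m.
r₂ = 2440 + 13960 = 16400 km = 1.6400×10⁷ m.
Transfer ellipse a_t = (r₁ + r₂)/2 = 9.494×10⁶ m.
At r₁: circular v_c1 = √(μ/r₁) = 2918 m/s; transfer-periherm v_p = √[μ(2/r₁ − 1/a_t)] = 3835 m/s.
Δv₁ = v_p − v_c1 = 917.0 m/s.
At r₂: circular v_c2 = √(μ/r₂) = 1159 m/s; transfer-apoherm v_a = √[μ(2/r₂ − 1/a_t)] = 605.1 m/s.
Δv₂ = v_c2 − v_a = 553.9 m/s.
Total Δv = Δv₁ + Δv₂ = 1471 m/s.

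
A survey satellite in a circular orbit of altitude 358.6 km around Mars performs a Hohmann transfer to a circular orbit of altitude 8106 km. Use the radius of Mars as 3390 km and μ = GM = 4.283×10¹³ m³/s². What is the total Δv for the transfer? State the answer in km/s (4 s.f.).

Δv_total ≈ 1.348 km/s

r₁ = 3390 + 358.6 = 3748.6 km = 3.7486×10⁶ m.
r₂ = 3390 + 8106 = 11496 km = 1.1496×10⁷ m.
Transfer ellipse a_t = (r₁ + r₂)/2 = 7.622×10⁶ m.
At r₁: circular v_c1 = √(μ/r₁) = 3380 m/s; transfer-periapsis v_p = √[μ(2/r₁ − 1/a_t)] = 4151 m/s.
Δv₁ = v_p − v_c1 = 771.0 m/s.
At r₂: circular v_c2 = √(μ/r₂) = 1930 m/s; transfer-apoapsis v_a = √[μ(2/r₂ − 1/a_t)] = 1354 m/s.
Δv₂ = v_c2 − v_a = 576.6 m/s.
Total Δv = Δv₁ + Δv₂ = 1348 m/s = 1.348 km/s.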